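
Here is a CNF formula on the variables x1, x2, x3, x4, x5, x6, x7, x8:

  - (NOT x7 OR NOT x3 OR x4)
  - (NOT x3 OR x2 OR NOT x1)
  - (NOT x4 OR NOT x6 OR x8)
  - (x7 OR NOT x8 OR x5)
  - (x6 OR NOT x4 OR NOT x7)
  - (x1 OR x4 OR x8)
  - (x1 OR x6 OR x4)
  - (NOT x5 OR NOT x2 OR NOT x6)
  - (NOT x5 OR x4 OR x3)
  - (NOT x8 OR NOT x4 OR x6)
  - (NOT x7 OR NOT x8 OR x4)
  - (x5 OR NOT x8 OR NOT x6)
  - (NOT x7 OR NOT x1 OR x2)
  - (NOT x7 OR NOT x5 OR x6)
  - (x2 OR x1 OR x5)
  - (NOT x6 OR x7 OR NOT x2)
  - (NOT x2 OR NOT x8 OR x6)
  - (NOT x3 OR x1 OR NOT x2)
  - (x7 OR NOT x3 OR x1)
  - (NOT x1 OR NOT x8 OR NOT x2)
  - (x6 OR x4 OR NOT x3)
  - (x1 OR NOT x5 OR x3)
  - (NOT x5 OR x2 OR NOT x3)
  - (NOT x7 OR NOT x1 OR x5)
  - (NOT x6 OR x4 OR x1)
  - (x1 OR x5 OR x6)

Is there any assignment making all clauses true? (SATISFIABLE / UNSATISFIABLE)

SATISFIABLE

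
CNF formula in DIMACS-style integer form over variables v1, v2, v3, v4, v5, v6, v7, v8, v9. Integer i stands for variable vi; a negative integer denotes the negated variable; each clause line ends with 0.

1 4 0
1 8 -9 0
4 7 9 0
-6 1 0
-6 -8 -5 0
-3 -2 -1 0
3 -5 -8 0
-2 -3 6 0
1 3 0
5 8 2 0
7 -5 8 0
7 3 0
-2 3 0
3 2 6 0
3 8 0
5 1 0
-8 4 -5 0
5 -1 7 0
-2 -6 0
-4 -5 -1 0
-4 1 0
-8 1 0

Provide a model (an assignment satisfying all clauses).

v1 = True, v2 = False, v3 = True, v4 = True, v5 = False, v6 = True, v7 = True, v8 = True, v9 = False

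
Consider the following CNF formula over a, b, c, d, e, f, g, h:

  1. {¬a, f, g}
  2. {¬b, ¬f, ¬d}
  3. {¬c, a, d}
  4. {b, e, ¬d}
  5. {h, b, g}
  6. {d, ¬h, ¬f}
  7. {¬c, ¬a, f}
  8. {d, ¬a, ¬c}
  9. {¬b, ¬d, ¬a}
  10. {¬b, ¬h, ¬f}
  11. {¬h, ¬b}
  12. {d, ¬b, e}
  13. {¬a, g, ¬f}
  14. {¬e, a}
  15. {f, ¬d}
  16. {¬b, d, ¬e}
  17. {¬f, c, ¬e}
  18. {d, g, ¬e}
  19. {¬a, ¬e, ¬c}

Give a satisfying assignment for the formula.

a = True, b = False, c = False, d = False, e = False, f = False, g = True, h = False

g occurs only positively in the remaining clauses — set g = True.
Try a = True.
Set b = False and propagate.
The remaining clauses are satisfied by c = False, d = False, e = False, f = False, h = False.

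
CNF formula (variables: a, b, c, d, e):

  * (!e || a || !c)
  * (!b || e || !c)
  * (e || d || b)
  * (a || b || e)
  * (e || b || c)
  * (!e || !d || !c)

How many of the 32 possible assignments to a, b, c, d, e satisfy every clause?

Case analysis on e and b:
  e=T, b=T: 5 of the 8 assignments to (a,c,d) work.
  e=T, b=F: 5 of the 8 assignments to (a,c,d) work.
  e=F, b=T: remaining (a,c,d) ∈ {(F,F,F); (F,F,T); (T,F,F); (T,F,T)} — 4.
  e=F, b=F: remaining (a,c,d) ∈ {(T,T,T)} — 1.
Total: 5 + 5 + 4 + 1 = 15.

15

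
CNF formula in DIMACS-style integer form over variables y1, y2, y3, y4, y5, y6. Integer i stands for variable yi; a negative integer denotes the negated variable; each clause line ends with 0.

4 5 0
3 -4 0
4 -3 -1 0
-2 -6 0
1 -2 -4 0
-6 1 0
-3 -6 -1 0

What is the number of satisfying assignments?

13

Split on y1, then y4.
  y1=1, y4=1: remaining (y2,y3,y5,y6) ∈ {(0,1,0,0); (0,1,1,0); (1,1,0,0); (1,1,1,0)} — 4.
  y1=1, y4=0: remaining (y2,y3,y5,y6) ∈ {(0,0,1,0); (0,0,1,1); (1,0,1,0)} — 3.
  y1=0, y4=1: remaining (y2,y3,y5,y6) ∈ {(0,1,0,0); (0,1,1,0)} — 2.
  y1=0, y4=0: remaining (y2,y3,y5,y6) ∈ {(0,0,1,0); (0,1,1,0); (1,0,1,0); (1,1,1,0)} — 4.
Total: 4 + 3 + 2 + 4 = 13.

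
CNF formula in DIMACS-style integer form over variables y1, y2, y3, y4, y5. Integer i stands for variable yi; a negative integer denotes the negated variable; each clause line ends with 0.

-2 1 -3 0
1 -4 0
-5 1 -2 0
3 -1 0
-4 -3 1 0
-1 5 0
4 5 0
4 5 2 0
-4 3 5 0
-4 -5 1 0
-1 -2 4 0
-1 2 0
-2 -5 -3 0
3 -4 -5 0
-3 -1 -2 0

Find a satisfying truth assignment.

y1=F, y2=F, y3=T, y4=F, y5=T

Branch on y1: take y1 = False.
  then y4 is forced to False.
  then y5 is forced to True.
  then y2 is forced to False.
y3 is now unconstrained; take y3 = True.
Every clause has at least one true literal under this assignment.
Check each clause:
  1. (~y3 | ~y2 | y1) — ~y2 is true.
  2. (y1 | ~y4) — ~y4 is true.
  3. (~y5 | ~y2 | y1) — ~y2 is true.
  4. (y3 | ~y1) — y3 is true.
  5. (~y4 | ~y3 | y1) — ~y4 is true.
  6. (~y1 | y5) — y5 is true.
  7. (y4 | y5) — y5 is true.
  8. (y5 | y2 | y4) — y5 is true.
  9. (y5 | y3 | ~y4) — y3 is true.
  10. (~y5 | y1 | ~y4) — ~y4 is true.
  11. (~y2 | ~y1 | y4) — ~y1 is true.
  12. (y2 | ~y1) — ~y1 is true.
  13. (~y3 | ~y2 | ~y5) — ~y2 is true.
  14. (~y5 | ~y4 | y3) — y3 is true.
  15. (~y1 | ~y2 | ~y3) — ~y1 is true.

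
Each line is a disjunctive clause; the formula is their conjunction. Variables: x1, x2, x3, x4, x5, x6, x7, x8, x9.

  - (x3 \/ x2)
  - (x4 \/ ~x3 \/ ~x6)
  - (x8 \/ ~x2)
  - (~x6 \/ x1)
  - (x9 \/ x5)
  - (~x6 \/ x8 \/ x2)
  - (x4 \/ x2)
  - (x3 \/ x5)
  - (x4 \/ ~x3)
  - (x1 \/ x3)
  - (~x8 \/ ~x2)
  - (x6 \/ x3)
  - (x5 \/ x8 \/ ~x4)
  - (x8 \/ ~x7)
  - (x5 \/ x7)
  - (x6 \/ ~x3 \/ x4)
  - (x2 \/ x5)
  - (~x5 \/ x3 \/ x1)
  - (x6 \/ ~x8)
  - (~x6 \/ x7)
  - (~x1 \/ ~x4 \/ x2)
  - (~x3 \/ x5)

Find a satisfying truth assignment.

Branch on x1: take x1 = False.
  then x6 is forced to False.
  then x3 is forced to True.
  then x4 is forced to True.
  then x8 is forced to False.
  then x2 is forced to False.
  then x5 is forced to True.
  then x7 is forced to False.
x9 is now unconstrained; take x9 = False.
Check each clause:
  1. (x3 \/ x2) — x3 is true.
  2. (~x6 \/ x4 \/ ~x3) — ~x6 is true.
  3. (x8 \/ ~x2) — ~x2 is true.
  4. (x1 \/ ~x6) — ~x6 is true.
  5. (x9 \/ x5) — x5 is true.
  6. (x2 \/ x8 \/ ~x6) — ~x6 is true.
  7. (x2 \/ x4) — x4 is true.
  8. (x3 \/ x5) — x3 is true.
  9. (~x3 \/ x4) — x4 is true.
  10. (x3 \/ x1) — x3 is true.
  11. (~x8 \/ ~x2) — ~x8 is true.
  12. (x3 \/ x6) — x3 is true.
  13. (~x4 \/ x8 \/ x5) — x5 is true.
  14. (~x7 \/ x8) — ~x7 is true.
  15. (x7 \/ x5) — x5 is true.
  16. (~x3 \/ x4 \/ x6) — x4 is true.
  17. (x5 \/ x2) — x5 is true.
  18. (~x5 \/ x3 \/ x1) — x3 is true.
  19. (x6 \/ ~x8) — ~x8 is true.
  20. (x7 \/ ~x6) — ~x6 is true.
  21. (~x1 \/ ~x4 \/ x2) — ~x1 is true.
  22. (x5 \/ ~x3) — x5 is true.

x1 = F, x2 = F, x3 = T, x4 = T, x5 = T, x6 = F, x7 = F, x8 = F, x9 = F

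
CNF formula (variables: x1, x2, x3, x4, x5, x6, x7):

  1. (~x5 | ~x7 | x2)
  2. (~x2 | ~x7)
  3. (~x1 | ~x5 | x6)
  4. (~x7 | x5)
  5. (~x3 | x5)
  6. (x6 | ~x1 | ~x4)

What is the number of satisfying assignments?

Case analysis on x5 and x7:
  x5=T, x7=T: a clause becomes empty — 0.
  x5=T, x7=F: x2, x3, x4 free; 3 ways for (x1,x6) × 2^3 = 24.
  x5=F, x7=T: a clause becomes empty — 0.
  x5=F, x7=F: x2 free; 7 ways for (x1,x3,x4,x6) × 2^1 = 14.
Total: 0 + 24 + 0 + 14 = 38.

38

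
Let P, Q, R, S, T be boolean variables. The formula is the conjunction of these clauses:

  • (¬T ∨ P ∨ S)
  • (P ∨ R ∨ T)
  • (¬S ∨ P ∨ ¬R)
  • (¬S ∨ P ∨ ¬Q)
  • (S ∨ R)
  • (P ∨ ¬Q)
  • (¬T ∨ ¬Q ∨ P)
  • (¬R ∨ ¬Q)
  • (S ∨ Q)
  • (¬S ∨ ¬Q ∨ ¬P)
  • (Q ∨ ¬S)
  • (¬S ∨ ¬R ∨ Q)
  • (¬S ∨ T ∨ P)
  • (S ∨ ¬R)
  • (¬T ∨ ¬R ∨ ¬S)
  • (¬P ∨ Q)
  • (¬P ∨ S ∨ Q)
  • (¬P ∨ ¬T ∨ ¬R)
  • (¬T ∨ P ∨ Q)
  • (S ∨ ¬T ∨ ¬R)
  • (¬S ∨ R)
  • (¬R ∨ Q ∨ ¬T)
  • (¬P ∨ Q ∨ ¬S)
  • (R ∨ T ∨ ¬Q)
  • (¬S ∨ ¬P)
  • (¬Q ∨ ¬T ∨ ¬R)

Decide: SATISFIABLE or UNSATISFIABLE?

S = True:
  propagation gives Q=True, P=True; an empty clause results — contradiction.
S = False:
  propagation gives R=True; an empty clause results — contradiction.
Every branch closes, so no satisfying assignment exists.

UNSATISFIABLE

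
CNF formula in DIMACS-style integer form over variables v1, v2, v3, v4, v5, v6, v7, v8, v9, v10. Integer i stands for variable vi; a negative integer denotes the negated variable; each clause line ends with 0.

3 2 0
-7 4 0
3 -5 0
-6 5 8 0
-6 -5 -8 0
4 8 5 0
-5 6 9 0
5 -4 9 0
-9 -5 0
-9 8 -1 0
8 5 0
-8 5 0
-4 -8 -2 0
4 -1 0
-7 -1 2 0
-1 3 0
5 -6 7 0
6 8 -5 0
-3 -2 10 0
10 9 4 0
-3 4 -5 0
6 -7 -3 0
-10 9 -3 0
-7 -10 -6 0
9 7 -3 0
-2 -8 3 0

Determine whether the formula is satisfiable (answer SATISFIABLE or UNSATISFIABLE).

Pure literal: v1 appears only negated; assign v1 = False.
Set v2 = False and propagate.
  then v3 is forced to True.
Branch on v4: take v4 = True.
The remaining clauses are satisfied by v5 = True, v6 = True, v7 = True, v8 = False, v9 = False, v10 = False.
Every clause has at least one true literal under this assignment.
So v1=F, v2=F, v3=T, v4=T, v5=T, v6=T, v7=T, v8=F, v9=F, v10=F is a satisfying assignment.

SATISFIABLE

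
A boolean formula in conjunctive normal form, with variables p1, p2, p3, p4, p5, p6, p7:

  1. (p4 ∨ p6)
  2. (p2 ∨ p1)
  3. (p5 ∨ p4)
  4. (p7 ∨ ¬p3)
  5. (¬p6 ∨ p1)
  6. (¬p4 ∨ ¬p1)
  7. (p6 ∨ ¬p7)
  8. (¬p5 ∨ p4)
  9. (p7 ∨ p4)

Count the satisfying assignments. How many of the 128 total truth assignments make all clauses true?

Satisfying assignments:
  p1=F p2=T p3=F p4=T p5=F p6=F p7=F
  p1=F p2=T p3=F p4=T p5=T p6=F p7=F
That's 2 in total.

2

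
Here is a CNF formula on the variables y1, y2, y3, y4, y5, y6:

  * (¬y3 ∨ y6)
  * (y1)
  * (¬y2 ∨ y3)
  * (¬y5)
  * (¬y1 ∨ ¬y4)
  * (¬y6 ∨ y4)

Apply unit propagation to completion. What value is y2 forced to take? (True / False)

(y1) is a unit clause: y1 = True.
Unit clause (¬y5) sets y5 = False.
From (¬y4 ∨ ¬y1) and y1 = True: y4 = False.
From (¬y6 ∨ y4) and y4 = False: y6 = False.
In (y6 ∨ ¬y3), y6 is now false; ¬y3 must hold, so y3 = False.
In (¬y2 ∨ y3), y3 is now false; ¬y2 must hold, so y2 = False.

False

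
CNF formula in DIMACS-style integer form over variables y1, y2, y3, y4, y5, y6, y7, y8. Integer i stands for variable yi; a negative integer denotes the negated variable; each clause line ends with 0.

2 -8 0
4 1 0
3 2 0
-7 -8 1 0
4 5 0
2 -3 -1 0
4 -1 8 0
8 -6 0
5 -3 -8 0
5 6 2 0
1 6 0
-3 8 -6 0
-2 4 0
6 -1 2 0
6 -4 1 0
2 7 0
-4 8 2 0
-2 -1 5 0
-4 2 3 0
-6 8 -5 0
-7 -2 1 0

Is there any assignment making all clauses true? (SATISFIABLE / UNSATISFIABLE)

SATISFIABLE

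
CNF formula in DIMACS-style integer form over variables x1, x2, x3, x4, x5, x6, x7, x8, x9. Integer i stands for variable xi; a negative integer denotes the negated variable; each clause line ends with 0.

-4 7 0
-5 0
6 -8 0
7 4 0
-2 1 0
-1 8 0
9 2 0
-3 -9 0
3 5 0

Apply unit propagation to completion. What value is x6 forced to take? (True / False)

(¬x5) stands alone — x5 = False.
From (x5 ∨ x3) and x5 = False: x3 = True.
From (¬x3 ∨ ¬x9) and x3 = True: x9 = False.
In (x9 ∨ x2), x9 is now false; x2 must hold, so x2 = True.
(x1 ∨ ¬x2) with x2 = True leaves only x1, so x1 = True.
From (x8 ∨ ¬x1) and x1 = True: x8 = True.
In (¬x8 ∨ x6), ¬x8 is now false; x6 must hold, so x6 = True.

True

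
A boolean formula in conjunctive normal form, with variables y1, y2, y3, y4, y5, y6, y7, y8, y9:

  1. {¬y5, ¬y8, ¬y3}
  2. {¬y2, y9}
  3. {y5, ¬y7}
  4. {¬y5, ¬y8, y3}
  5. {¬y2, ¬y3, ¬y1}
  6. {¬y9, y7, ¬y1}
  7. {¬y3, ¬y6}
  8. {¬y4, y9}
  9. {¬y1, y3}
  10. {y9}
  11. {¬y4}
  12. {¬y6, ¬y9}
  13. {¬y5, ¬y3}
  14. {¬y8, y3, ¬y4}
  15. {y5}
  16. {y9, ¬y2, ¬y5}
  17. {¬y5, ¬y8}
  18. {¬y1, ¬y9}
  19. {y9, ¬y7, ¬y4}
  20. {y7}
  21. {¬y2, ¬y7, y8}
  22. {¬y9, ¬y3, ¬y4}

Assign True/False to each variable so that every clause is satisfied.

y1=F, y2=F, y3=F, y4=F, y5=T, y6=F, y7=T, y8=F, y9=T

The clause (y9) is unit: y9 must be True.
(¬y4) is a unit clause, so y4 = False.
(¬y6) is a unit clause, so y6 = False.
(y5) is a unit clause, so y5 = True.
Unit propagation: (¬y3) forces y3 = False.
(¬y8) is a unit clause, so y8 = False.
Unit propagation: (¬y1) forces y1 = False.
The clause (y7) is unit: y7 must be True.
The clause (¬y2) is unit: y2 must be False.
Every clause has at least one true literal under this assignment.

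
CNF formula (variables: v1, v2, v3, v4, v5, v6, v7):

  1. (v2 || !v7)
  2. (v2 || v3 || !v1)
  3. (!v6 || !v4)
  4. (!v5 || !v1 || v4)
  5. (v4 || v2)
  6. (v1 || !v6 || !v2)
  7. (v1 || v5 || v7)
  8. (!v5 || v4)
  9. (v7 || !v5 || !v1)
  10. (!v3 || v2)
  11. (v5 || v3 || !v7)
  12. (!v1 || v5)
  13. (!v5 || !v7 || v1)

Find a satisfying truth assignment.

v1=False, v2=False, v3=False, v4=True, v5=True, v6=False, v7=False

Check each clause:
  1. (v2 || !v7) — !v7 is true.
  2. (v3 || v2 || !v1) — !v1 is true.
  3. (!v4 || !v6) — !v6 is true.
  4. (!v1 || !v5 || v4) — v4 is true.
  5. (v2 || v4) — v4 is true.
  6. (!v2 || !v6 || v1) — !v6 is true.
  7. (v5 || v1 || v7) — v5 is true.
  8. (!v5 || v4) — v4 is true.
  9. (!v5 || !v1 || v7) — !v1 is true.
  10. (!v3 || v2) — !v3 is true.
  11. (v3 || !v7 || v5) — !v7 is true.
  12. (v5 || !v1) — v5 is true.
  13. (!v7 || !v5 || v1) — !v7 is true.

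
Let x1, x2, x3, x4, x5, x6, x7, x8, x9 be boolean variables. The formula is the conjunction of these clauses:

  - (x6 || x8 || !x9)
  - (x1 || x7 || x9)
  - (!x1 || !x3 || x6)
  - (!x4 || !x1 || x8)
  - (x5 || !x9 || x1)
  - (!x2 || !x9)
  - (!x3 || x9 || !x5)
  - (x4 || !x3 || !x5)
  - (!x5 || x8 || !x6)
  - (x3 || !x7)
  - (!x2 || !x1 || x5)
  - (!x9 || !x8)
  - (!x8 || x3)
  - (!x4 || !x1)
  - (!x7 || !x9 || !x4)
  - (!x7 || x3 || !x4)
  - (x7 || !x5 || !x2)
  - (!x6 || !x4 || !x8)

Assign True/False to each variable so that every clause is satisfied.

x1 = F, x2 = T, x3 = T, x4 = T, x5 = F, x6 = F, x7 = T, x8 = F, x9 = F

Check each clause:
  1. (!x9 || x8 || x6) — !x9 is true.
  2. (x9 || x7 || x1) — x7 is true.
  3. (!x1 || x6 || !x3) — !x1 is true.
  4. (!x1 || !x4 || x8) — !x1 is true.
  5. (x5 || !x9 || x1) — !x9 is true.
  6. (!x9 || !x2) — !x9 is true.
  7. (x9 || !x5 || !x3) — !x5 is true.
  8. (!x3 || x4 || !x5) — !x5 is true.
  9. (x8 || !x6 || !x5) — !x6 is true.
  10. (!x7 || x3) — x3 is true.
  11. (!x2 || x5 || !x1) — !x1 is true.
  12. (!x9 || !x8) — !x8 is true.
  13. (x3 || !x8) — !x8 is true.
  14. (!x4 || !x1) — !x1 is true.
  15. (!x7 || !x9 || !x4) — !x9 is true.
  16. (x3 || !x4 || !x7) — x3 is true.
  17. (!x2 || x7 || !x5) — !x5 is true.
  18. (!x6 || !x4 || !x8) — !x8 is true.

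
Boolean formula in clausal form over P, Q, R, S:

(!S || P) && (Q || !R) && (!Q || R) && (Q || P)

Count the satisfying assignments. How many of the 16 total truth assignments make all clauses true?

5

The models are:
  P=0 Q=1 R=1 S=0
  P=1 Q=0 R=0 S=0
  P=1 Q=0 R=0 S=1
  P=1 Q=1 R=1 S=0
  P=1 Q=1 R=1 S=1
That's 5 in total.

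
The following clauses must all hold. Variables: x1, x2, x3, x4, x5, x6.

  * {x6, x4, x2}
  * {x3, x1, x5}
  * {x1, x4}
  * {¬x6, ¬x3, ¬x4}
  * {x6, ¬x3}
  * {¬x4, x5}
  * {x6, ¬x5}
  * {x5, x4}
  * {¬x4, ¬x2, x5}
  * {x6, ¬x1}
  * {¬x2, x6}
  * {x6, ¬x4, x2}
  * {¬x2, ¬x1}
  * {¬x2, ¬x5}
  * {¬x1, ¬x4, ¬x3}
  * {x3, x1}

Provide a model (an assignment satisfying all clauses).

Set x1 = True and propagate.
  then x6 is forced to True.
  then x2 is forced to False.
For the remaining variables, x3 = False, x4 = True, x5 = True works.

x1=True, x2=False, x3=False, x4=True, x5=True, x6=True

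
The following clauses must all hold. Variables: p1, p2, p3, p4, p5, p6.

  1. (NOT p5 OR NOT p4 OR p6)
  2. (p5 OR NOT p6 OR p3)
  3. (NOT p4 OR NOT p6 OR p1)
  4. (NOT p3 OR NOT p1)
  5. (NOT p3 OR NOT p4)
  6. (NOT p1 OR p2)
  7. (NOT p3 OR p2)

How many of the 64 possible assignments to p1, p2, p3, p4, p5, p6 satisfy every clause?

Split on p3, then p1.
  p3=T, p1=T: a clause becomes empty — 0.
  p3=T, p1=F: remaining (p2,p4,p5,p6) ∈ {(T,F,F,F); (T,F,F,T); (T,F,T,F); (T,F,T,T)} — 4.
  p3=F, p1=T: 5 of the 16 assignments to (p2,p4,p5,p6) work.
  p3=F, p1=F: p2 free; 4 ways for (p4,p5,p6) × 2^1 = 8.
Total: 0 + 4 + 5 + 8 = 17.

17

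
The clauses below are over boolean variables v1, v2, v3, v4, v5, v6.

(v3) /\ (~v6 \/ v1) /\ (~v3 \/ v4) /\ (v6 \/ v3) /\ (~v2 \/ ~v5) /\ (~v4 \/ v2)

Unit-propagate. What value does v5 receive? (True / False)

False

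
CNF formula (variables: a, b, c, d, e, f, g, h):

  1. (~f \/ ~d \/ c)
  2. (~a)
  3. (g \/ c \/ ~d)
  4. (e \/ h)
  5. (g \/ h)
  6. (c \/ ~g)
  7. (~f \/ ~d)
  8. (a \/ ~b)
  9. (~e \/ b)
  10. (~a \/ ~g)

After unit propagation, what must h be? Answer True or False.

(~a) is a unit clause: a = False.
(a \/ ~b): since a = False, the clause reduces to (~b). b = False.
(b \/ ~e) with b = False leaves only ~e, so e = False.
(h \/ e) with e = False leaves only h, so h = True.

True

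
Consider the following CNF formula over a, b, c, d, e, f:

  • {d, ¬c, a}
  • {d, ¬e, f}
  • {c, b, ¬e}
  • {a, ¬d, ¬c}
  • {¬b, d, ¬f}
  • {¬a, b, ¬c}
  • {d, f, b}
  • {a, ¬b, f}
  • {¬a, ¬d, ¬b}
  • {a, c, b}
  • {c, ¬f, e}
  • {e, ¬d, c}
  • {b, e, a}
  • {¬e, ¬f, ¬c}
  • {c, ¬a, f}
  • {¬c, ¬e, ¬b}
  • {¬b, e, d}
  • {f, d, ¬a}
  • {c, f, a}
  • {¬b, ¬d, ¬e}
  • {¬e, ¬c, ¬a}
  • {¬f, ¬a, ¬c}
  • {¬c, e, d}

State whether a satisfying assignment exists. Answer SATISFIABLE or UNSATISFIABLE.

UNSATISFIABLE

c = True:
  d = True:
    propagation gives a=True, b=True; an empty clause results — contradiction.
  d = False:
    propagation gives a=True, b=True, f=False; an empty clause results — contradiction.
c = False:
  b = True:
    d = True:
      propagation gives a=False, f=True, e=True; contradiction.
    d = False:
      propagation gives f=False, e=False; contradiction.
  b = False:
    propagation gives e=False, a=True, f=False; an empty clause results — contradiction.
Every branch closes, so no satisfying assignment exists.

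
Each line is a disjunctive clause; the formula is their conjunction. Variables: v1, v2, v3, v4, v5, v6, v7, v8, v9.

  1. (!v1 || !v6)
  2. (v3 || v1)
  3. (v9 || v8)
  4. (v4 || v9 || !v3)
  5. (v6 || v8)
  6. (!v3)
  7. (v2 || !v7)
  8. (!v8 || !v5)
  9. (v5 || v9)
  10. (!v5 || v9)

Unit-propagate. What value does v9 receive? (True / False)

True

(!v3) stands alone — v3 = False.
(v1 || v3) with v3 = False leaves only v1, so v1 = True.
From (!v1 || !v6) and v1 = True: v6 = False.
In (v6 || v8), v6 is now false; v8 must hold, so v8 = True.
(!v8 || !v5): since v8 = True, the clause reduces to (!v5). v5 = False.
From (v5 || v9) and v5 = False: v9 = True.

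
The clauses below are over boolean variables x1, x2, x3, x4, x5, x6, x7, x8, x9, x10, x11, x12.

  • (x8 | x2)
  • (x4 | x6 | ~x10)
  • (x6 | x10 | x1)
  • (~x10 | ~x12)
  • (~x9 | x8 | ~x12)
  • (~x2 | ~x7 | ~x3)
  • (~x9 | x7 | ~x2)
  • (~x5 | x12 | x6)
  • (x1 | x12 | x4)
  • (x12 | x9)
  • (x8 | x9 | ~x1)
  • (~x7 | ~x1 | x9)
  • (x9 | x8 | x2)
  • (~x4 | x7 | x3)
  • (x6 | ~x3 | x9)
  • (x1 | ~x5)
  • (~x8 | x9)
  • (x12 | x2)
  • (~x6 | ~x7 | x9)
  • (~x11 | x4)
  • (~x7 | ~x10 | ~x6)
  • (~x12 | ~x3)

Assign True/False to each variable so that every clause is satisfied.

x5 occurs only negated in the remaining clauses — set x5 = False.
x11 occurs only negated in the remaining clauses — set x11 = False.
Try x1 = True.
Set x2 = True and propagate.
The remaining clauses are satisfied by x3 = False, x4 = True, x6 = False, x7 = True, x8 = False, x9 = True, x10 = False, x12 = False.

x1 = T, x2 = T, x3 = F, x4 = T, x5 = F, x6 = F, x7 = T, x8 = F, x9 = T, x10 = F, x11 = F, x12 = F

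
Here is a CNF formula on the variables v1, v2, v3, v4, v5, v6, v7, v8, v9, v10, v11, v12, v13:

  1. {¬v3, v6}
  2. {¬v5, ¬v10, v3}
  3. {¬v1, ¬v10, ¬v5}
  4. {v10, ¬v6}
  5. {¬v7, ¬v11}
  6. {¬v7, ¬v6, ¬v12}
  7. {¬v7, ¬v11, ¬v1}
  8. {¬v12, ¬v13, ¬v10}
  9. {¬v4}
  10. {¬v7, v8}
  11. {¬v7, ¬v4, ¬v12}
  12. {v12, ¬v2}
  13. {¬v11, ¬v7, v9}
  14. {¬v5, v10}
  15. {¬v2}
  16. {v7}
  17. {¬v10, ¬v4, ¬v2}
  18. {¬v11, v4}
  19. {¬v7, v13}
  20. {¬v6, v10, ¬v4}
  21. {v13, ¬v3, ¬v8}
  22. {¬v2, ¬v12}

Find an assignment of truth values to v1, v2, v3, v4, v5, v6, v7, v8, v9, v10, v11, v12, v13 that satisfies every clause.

v1=False, v2=False, v3=False, v4=False, v5=False, v6=False, v7=True, v8=True, v9=True, v10=False, v11=False, v12=False, v13=True

Unit propagation: (¬v4) forces v4 = False.
The clause (¬v2) is unit: v2 must be False.
(v7) is a unit clause, so v7 = True.
The clause (¬v11) is unit: v11 must be False.
Unit propagation: (v8) forces v8 = True.
(v13) is a unit clause, so v13 = True.
Pure literal: v1 appears only negated; assign v1 = False.
Pure literal: v5 appears only negated; assign v5 = False.
Set v3 = False and propagate.
Branch on v6: take v6 = False.
For the remaining variables, v9 = True, v10 = False, v12 = False works.
Every clause has at least one true literal under this assignment.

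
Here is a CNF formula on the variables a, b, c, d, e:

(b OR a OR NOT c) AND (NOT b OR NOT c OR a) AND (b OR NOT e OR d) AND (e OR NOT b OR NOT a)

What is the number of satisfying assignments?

Case analysis on b and a:
  b=1, a=1: remaining (c,d,e) ∈ {(0,0,1); (0,1,1); (1,0,1); (1,1,1)} — 4.
  b=1, a=0: remaining (c,d,e) ∈ {(0,0,0); (0,0,1); (0,1,0); (0,1,1)} — 4.
  b=0, a=1: c free; 3 ways for (d,e) × 2^1 = 6.
  b=0, a=0: remaining (c,d,e) ∈ {(0,0,0); (0,1,0); (0,1,1)} — 3.
Total: 4 + 4 + 6 + 3 = 17.

17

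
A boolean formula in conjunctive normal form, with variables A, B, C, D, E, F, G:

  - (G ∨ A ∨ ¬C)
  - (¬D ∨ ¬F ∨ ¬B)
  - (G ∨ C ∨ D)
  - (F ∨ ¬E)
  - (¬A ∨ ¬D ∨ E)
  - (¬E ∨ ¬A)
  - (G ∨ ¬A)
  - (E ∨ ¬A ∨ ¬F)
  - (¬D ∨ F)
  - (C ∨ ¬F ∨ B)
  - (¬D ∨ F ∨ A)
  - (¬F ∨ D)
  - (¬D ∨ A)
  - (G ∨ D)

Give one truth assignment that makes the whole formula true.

Pure literal: G appears only positively; assign G = True.
Branch on A: take A = False.
  then D is forced to False.
  then F is forced to False.
  then E is forced to False.
B, C are now unconstrained; take B = True, C = False.

A=F, B=T, C=F, D=F, E=F, F=F, G=T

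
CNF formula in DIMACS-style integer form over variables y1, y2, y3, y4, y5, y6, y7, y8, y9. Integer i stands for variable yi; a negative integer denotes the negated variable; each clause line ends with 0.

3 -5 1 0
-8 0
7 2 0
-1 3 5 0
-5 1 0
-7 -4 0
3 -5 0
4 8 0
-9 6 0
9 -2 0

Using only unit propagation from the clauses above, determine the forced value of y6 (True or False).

True

(NOT y8) is a unit clause: y8 = False.
From (y4 OR y8) and y8 = False: y4 = True.
(NOT y7 OR NOT y4) with y4 = True leaves only NOT y7, so y7 = False.
In (y2 OR y7), y7 is now false; y2 must hold, so y2 = True.
(y9 OR NOT y2): since y2 = True, the clause reduces to (y9). y9 = True.
In (y6 OR NOT y9), NOT y9 is now false; y6 must hold, so y6 = True.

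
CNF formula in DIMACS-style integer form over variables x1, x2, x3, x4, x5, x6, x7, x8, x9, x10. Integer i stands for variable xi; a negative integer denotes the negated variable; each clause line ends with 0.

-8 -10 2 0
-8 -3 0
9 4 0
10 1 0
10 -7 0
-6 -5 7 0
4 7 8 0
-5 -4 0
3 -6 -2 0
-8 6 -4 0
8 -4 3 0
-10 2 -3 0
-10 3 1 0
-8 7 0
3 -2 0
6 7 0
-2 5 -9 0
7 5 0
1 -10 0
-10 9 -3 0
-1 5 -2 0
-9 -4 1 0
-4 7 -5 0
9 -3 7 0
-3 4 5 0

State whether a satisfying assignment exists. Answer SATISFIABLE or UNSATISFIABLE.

SATISFIABLE

Set x1 = True and propagate.
Set x2 = False and propagate.
For the remaining variables, x3 = False, x4 = False, x5 = False, x6 = True, x7 = True, x8 = False, x9 = True, x10 = True works.
So x1=T, x2=F, x3=F, x4=F, x5=F, x6=T, x7=T, x8=F, x9=T, x10=T is a satisfying assignment.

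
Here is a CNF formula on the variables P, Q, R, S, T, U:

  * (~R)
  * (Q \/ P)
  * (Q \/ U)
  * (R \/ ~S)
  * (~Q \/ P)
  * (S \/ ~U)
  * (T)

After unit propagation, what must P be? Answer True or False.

True

(~R) stands alone — R = False.
(~S \/ R) with R = False leaves only ~S, so S = False.
In (~U \/ S), S is now false; ~U must hold, so U = False.
(U \/ Q) with U = False leaves only Q, so Q = True.
(P \/ ~Q): since Q = True, the clause reduces to (P). P = True.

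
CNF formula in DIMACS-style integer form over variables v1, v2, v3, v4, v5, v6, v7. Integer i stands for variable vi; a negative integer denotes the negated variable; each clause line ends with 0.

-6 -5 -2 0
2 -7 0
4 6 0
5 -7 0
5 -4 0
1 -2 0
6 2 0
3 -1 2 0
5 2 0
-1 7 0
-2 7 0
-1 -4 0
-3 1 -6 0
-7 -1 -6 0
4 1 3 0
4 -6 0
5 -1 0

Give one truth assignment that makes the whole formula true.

Try v1 = False.
  then v2 is forced to False.
  then v7 is forced to False.
  then v6 is forced to True.
  then v5 is forced to True.
  then v3 is forced to False.
  then v4 is forced to True.

v1=False  v2=False  v3=False  v4=True  v5=True  v6=True  v7=False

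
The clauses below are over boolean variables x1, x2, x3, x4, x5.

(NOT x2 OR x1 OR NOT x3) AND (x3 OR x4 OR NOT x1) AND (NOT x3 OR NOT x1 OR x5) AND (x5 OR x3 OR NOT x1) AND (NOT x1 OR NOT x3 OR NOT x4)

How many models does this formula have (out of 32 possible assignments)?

16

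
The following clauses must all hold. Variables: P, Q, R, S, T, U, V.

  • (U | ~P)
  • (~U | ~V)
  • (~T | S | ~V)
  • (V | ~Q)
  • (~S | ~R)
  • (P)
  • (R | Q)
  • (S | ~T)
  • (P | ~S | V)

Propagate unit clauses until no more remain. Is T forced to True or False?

(P) is a unit clause: P = True.
In (U | ~P), ~P is now false; U must hold, so U = True.
From (~U | ~V) and U = True: V = False.
From (V | ~Q) and V = False: Q = False.
(Q | R) with Q = False leaves only R, so R = True.
From (~S | ~R) and R = True: S = False.
(~T | S): since S = False, the clause reduces to (~T). T = False.

False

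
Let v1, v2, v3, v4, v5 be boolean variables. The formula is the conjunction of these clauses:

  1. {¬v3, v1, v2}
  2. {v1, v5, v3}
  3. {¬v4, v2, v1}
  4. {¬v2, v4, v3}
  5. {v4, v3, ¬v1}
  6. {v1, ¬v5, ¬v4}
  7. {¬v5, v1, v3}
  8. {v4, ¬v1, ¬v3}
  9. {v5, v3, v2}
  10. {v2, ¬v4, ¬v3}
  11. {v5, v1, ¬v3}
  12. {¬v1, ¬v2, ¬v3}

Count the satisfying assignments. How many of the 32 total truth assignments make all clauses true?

4

Satisfying assignments:
  v1=F v2=T v3=T v4=F v5=T
  v1=T v2=F v3=F v4=T v5=T
  v1=T v2=T v3=F v4=T v5=F
  v1=T v2=T v3=F v4=T v5=T
That's 4 in total.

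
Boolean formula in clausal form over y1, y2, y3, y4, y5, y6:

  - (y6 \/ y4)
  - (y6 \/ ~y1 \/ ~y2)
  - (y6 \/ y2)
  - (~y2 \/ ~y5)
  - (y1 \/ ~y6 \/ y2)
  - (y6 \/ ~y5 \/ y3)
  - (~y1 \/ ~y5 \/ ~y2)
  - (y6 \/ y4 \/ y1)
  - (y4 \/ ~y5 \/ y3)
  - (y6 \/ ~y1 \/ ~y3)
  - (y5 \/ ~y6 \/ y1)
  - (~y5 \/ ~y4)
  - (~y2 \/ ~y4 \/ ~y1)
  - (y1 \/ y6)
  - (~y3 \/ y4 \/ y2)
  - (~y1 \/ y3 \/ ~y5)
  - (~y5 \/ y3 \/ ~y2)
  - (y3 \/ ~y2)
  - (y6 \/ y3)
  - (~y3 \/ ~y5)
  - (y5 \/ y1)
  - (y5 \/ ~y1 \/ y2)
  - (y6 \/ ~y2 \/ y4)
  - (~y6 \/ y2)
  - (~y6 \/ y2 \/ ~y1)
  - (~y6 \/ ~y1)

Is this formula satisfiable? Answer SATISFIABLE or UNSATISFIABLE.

UNSATISFIABLE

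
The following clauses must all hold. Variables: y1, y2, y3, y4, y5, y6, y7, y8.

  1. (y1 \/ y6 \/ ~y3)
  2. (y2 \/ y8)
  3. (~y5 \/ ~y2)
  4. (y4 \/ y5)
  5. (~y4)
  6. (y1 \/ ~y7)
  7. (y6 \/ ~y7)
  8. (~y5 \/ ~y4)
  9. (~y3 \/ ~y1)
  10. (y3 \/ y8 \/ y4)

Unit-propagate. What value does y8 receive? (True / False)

(~y4) stands alone — y4 = False.
In (y5 \/ y4), y4 is now false; y5 must hold, so y5 = True.
In (~y5 \/ ~y2), ~y5 is now false; ~y2 must hold, so y2 = False.
(y8 \/ y2): since y2 = False, the clause reduces to (y8). y8 = True.

True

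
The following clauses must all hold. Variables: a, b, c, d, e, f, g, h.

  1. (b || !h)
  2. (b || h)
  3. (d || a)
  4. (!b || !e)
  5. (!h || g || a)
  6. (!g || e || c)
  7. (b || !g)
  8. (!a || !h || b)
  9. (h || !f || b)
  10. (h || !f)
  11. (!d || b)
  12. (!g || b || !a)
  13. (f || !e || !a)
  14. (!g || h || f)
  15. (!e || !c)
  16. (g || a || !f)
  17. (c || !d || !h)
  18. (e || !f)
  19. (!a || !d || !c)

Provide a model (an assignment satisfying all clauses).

a=F, b=T, c=T, d=T, e=F, f=F, g=T, h=T

Branch on a: take a = False.
  then d is forced to True.
  then b is forced to True.
  then e is forced to False.
  then f is forced to False.
Try c = True.
Set g = True and propagate.
  then h is forced to True.
Check each clause:
  1. (b || !h) — b is true.
  2. (h || b) — h is true.
  3. (a || d) — d is true.
  4. (!e || !b) — !e is true.
  5. (a || !h || g) — g is true.
  6. (e || c || !g) — c is true.
  7. (!g || b) — b is true.
  8. (b || !h || !a) — b is true.
  9. (b || h || !f) — h is true.
  10. (h || !f) — h is true.
  11. (!d || b) — b is true.
  12. (!g || b || !a) — b is true.
  13. (f || !e || !a) — !e is true.
  14. (h || !g || f) — h is true.
  15. (!c || !e) — !e is true.
  16. (a || g || !f) — !f is true.
  17. (!h || c || !d) — c is true.
  18. (e || !f) — !f is true.
  19. (!c || !a || !d) — !a is true.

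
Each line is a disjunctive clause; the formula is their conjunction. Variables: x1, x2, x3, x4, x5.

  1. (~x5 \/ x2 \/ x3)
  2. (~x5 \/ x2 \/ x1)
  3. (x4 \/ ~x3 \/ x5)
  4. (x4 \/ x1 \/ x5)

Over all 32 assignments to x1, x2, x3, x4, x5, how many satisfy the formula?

Split on x5, then x1.
  x5=T, x1=T: x4 free; 3 ways for (x2,x3) × 2^1 = 6.
  x5=T, x1=F: remaining (x2,x3,x4) ∈ {(T,F,F); (T,F,T); (T,T,F); (T,T,T)} — 4.
  x5=F, x1=T: x2 free; 3 ways for (x3,x4) × 2^1 = 6.
  x5=F, x1=F: remaining (x2,x3,x4) ∈ {(F,F,T); (F,T,T); (T,F,T); (T,T,T)} — 4.
Total: 6 + 4 + 6 + 4 = 20.

20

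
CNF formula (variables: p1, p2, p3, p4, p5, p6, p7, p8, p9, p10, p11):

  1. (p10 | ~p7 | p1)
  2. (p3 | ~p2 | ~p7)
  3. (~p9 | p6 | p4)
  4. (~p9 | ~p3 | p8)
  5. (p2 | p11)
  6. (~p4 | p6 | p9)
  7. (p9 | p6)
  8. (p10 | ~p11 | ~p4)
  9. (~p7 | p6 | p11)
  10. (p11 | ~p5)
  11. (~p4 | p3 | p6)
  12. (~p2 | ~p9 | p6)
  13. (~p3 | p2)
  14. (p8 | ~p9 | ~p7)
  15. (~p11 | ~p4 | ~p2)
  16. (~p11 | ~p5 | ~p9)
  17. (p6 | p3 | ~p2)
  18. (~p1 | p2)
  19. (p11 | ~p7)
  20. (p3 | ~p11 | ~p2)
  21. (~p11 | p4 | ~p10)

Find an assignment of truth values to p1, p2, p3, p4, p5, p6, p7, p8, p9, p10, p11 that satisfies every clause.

Pure literal: p5 appears only negated; assign p5 = False.
Pure literal: p6 appears only positively; assign p6 = True.
Set p1 = False and propagate.
For the remaining variables, p2 = False, p3 = False, p4 = True, p7 = False, p8 = False, p9 = True, p10 = True, p11 = True works.

p1 = F, p2 = F, p3 = F, p4 = T, p5 = F, p6 = T, p7 = F, p8 = F, p9 = T, p10 = T, p11 = T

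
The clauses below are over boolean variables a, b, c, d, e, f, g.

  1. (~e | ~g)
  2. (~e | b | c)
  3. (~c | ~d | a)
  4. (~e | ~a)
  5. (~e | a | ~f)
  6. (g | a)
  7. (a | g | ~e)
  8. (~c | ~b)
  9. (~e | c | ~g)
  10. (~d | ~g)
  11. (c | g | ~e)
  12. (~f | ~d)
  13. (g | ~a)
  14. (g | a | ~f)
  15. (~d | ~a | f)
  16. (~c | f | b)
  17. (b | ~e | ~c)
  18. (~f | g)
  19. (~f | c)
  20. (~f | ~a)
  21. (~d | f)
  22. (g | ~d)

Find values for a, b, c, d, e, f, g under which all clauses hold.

a=0, b=0, c=0, d=0, e=0, f=0, g=1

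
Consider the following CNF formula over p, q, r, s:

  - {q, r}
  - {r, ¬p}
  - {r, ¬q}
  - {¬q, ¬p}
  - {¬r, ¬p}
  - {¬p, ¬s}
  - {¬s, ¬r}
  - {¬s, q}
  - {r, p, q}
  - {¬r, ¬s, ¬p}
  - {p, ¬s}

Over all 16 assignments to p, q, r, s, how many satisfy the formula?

2

The models are:
  p=0 q=0 r=1 s=0
  p=0 q=1 r=1 s=0
That's 2 in total.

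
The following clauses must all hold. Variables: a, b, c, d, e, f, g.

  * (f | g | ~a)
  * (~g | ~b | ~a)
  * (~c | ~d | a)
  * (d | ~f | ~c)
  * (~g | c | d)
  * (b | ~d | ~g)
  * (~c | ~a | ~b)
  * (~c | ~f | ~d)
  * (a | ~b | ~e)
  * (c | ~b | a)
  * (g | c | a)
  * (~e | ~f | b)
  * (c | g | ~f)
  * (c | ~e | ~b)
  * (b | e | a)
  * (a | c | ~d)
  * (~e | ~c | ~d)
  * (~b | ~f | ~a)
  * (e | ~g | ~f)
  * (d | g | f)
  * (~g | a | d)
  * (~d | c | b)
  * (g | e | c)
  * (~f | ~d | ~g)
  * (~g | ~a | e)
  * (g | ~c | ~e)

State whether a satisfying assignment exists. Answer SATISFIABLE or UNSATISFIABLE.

SATISFIABLE

Set a = True and propagate.
Try b = False.
The remaining clauses are satisfied by c = True, d = False, e = True, f = False, g = True.
So a=True  b=False  c=True  d=False  e=True  f=False  g=True is a satisfying assignment.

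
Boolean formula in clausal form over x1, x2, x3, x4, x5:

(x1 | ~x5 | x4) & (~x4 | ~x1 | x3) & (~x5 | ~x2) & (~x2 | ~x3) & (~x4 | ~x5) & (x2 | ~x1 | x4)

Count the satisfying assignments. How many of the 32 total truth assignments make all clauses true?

The models are:
  x1=0 x2=0 x3=0 x4=0 x5=0
  x1=0 x2=0 x3=0 x4=1 x5=0
  x1=0 x2=0 x3=1 x4=0 x5=0
  x1=0 x2=0 x3=1 x4=1 x5=0
  x1=0 x2=1 x3=0 x4=0 x5=0
  x1=0 x2=1 x3=0 x4=1 x5=0
  x1=1 x2=0 x3=1 x4=1 x5=0
  x1=1 x2=1 x3=0 x4=0 x5=0
Count: 8.

8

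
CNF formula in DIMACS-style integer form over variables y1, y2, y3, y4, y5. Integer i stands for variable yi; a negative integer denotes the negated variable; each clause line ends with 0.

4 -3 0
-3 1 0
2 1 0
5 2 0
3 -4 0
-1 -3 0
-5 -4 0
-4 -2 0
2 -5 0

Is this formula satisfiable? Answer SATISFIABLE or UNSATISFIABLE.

Set y1 = False and propagate.
  then y3 is forced to False.
  then y2 is forced to True.
  then y4 is forced to False.
y5 is now unconstrained; take y5 = False.
So y1 = F, y2 = T, y3 = F, y4 = F, y5 = F is a satisfying assignment.

SATISFIABLE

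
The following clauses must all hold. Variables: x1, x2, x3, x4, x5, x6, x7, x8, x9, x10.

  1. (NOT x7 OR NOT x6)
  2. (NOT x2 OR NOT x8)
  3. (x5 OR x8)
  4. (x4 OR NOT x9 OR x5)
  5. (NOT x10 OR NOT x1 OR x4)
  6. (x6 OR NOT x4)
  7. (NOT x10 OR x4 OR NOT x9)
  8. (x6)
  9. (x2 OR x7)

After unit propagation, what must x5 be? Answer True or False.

True

Unit clause (x6) sets x6 = True.
(NOT x7 OR NOT x6): since x6 = True, the clause reduces to (NOT x7). x7 = False.
From (x2 OR x7) and x7 = False: x2 = True.
(NOT x8 OR NOT x2): since x2 = True, the clause reduces to (NOT x8). x8 = False.
In (x5 OR x8), x8 is now false; x5 must hold, so x5 = True.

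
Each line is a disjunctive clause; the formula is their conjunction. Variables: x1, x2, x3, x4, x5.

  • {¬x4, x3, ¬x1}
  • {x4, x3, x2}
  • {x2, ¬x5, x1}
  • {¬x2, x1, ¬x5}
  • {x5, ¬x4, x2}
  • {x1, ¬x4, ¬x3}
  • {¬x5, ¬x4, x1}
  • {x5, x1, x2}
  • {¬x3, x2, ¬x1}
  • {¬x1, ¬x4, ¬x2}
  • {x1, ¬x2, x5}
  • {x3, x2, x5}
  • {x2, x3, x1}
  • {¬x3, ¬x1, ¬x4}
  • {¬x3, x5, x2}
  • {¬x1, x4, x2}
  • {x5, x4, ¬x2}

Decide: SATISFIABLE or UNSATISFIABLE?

Branch on x1: take x1 = True.
For the remaining variables, x2 = True, x3 = True, x4 = False, x5 = True works.
So x1=1, x2=1, x3=1, x4=0, x5=1 is a satisfying assignment.

SATISFIABLE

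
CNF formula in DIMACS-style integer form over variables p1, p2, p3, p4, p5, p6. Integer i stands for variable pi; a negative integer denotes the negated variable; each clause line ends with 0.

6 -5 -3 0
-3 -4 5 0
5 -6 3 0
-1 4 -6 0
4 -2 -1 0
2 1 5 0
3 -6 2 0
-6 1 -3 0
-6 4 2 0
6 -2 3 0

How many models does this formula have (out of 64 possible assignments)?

Split on p6, then p3.
  p6=1, p3=1: remaining (p1,p2,p4,p5) ∈ {(1,0,1,1); (1,1,1,1)} — 2.
  p6=1, p3=0: remaining (p1,p2,p4,p5) ∈ {(0,1,0,1); (0,1,1,1); (1,1,1,1)} — 3.
  p6=0, p3=1: remaining (p1,p2,p4,p5) ∈ {(0,1,0,0); (1,0,0,0)} — 2.
  p6=0, p3=0: p4 free; 3 ways for (p1,p2,p5) × 2^1 = 6.
Total: 2 + 3 + 2 + 6 = 13.

13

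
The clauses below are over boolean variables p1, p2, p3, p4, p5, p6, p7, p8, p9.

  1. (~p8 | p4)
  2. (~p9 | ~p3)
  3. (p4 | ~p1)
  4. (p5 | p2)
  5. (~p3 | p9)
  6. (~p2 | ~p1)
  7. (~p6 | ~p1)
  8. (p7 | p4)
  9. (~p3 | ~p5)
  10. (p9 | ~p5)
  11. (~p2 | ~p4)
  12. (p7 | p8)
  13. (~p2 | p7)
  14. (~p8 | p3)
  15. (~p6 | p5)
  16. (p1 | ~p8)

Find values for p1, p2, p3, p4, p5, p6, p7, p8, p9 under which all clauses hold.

p1 = False, p2 = True, p3 = False, p4 = False, p5 = False, p6 = False, p7 = True, p8 = False, p9 = True

Check each clause:
  1. (~p8 | p4) — ~p8 is true.
  2. (~p9 | ~p3) — ~p3 is true.
  3. (p4 | ~p1) — ~p1 is true.
  4. (p5 | p2) — p2 is true.
  5. (~p3 | p9) — p9 is true.
  6. (~p1 | ~p2) — ~p1 is true.
  7. (~p1 | ~p6) — ~p6 is true.
  8. (p7 | p4) — p7 is true.
  9. (~p5 | ~p3) — ~p5 is true.
  10. (~p5 | p9) — p9 is true.
  11. (~p4 | ~p2) — ~p4 is true.
  12. (p7 | p8) — p7 is true.
  13. (p7 | ~p2) — p7 is true.
  14. (p3 | ~p8) — ~p8 is true.
  15. (p5 | ~p6) — ~p6 is true.
  16. (~p8 | p1) — ~p8 is true.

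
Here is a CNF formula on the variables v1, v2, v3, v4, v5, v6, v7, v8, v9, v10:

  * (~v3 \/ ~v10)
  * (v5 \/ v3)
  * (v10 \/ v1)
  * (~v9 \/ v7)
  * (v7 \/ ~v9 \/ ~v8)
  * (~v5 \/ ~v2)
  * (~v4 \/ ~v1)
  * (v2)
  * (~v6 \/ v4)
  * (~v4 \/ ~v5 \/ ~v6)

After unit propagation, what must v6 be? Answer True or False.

(v2) is a unit clause: v2 = True.
(~v5 \/ ~v2) with v2 = True leaves only ~v5, so v5 = False.
(v5 \/ v3): since v5 = False, the clause reduces to (v3). v3 = True.
(~v10 \/ ~v3): since v3 = True, the clause reduces to (~v10). v10 = False.
(v1 \/ v10): since v10 = False, the clause reduces to (v1). v1 = True.
(~v1 \/ ~v4): since v1 = True, the clause reduces to (~v4). v4 = False.
In (v4 \/ ~v6), v4 is now false; ~v6 must hold, so v6 = False.

False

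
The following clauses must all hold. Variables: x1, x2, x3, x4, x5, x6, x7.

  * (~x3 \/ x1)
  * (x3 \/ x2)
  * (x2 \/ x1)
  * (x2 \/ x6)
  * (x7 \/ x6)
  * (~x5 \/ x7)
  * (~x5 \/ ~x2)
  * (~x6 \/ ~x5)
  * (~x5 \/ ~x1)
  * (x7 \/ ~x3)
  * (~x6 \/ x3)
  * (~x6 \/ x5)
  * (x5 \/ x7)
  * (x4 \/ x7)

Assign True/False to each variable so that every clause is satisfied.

x4 occurs only positively in the remaining clauses — set x4 = True.
x7 occurs only positively in the remaining clauses — set x7 = True.
Try x1 = True.
  then x5 is forced to False.
  then x6 is forced to False.
  then x2 is forced to True.
x3 is now unconstrained; take x3 = False.

x1 = T, x2 = T, x3 = F, x4 = T, x5 = F, x6 = F, x7 = T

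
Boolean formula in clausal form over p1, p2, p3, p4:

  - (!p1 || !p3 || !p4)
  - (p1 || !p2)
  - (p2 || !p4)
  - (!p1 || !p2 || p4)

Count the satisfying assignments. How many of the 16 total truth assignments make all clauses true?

Satisfying assignments:
  p1=0 p2=0 p3=0 p4=0
  p1=0 p2=0 p3=1 p4=0
  p1=1 p2=0 p3=0 p4=0
  p1=1 p2=0 p3=1 p4=0
  p1=1 p2=1 p3=0 p4=1
Count: 5.

5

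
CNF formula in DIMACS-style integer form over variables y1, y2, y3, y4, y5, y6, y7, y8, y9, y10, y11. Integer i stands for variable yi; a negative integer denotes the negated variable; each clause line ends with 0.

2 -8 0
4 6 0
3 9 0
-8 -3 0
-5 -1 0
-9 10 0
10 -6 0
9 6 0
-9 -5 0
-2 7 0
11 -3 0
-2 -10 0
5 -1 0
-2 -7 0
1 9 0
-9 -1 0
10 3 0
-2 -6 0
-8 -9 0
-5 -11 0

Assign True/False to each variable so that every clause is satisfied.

y1=False  y2=False  y3=False  y4=False  y5=False  y6=True  y7=False  y8=False  y9=True  y10=True  y11=False

Pure literal: y8 appears only negated; assign y8 = False.
Set y1 = False and propagate.
  then y9 is forced to True.
  then y10 is forced to True.
  then y5 is forced to False.
  then y2 is forced to False.
Set y3 = False and propagate.
For the remaining variables, y4 = False, y6 = True, y7 = False, y11 = False works.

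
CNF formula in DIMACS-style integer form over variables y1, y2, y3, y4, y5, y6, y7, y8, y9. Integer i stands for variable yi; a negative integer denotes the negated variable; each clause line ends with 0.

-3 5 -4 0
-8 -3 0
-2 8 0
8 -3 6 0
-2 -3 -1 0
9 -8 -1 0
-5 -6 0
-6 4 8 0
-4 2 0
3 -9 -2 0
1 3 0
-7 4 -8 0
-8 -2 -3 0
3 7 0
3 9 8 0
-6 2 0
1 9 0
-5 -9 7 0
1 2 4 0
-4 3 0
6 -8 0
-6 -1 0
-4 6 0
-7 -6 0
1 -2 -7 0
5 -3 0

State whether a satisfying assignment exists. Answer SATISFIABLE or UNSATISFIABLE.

Try y1 = True.
  then y6 is forced to False.
  then y8 is forced to False.
  then y2 is forced to False.
  then y3 is forced to False.
  then y4 is forced to False.
  then y7 is forced to True.
  then y9 is forced to True.
y5 is now unconstrained; take y5 = False.
Every clause has at least one true literal under this assignment.
So y1 = True, y2 = False, y3 = False, y4 = False, y5 = False, y6 = False, y7 = True, y8 = False, y9 = True is a satisfying assignment.

SATISFIABLE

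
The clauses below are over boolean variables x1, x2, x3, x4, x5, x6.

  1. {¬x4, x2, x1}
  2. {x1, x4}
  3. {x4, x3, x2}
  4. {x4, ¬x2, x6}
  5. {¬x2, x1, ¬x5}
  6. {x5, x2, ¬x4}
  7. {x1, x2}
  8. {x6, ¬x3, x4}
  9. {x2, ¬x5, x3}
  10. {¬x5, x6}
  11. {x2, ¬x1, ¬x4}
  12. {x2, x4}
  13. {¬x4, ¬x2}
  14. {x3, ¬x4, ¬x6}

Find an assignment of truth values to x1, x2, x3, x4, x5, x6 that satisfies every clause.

x1=1  x2=1  x3=0  x4=0  x5=0  x6=1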